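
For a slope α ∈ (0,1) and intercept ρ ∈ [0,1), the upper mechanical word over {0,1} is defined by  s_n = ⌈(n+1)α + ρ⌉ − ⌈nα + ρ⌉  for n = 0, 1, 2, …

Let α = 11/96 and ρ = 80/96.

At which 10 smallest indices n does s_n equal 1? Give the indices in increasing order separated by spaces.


1 10 18 27 36 45 53 62 71 80

n=0: ⌈91/96⌉−⌈80/96⌉ = 1−1 = 0
n=1: ⌈102/96⌉−⌈91/96⌉ = 2−1 = 1  ← one
n=2: ⌈113/96⌉−⌈102/96⌉ = 2−2 = 0
n=3: ⌈124/96⌉−⌈113/96⌉ = 2−2 = 0
  …
n=10: ⌈201/96⌉−⌈190/96⌉ = 3−2 = 1  ← one
n=11: ⌈212/96⌉−⌈201/96⌉ = 3−3 = 0
n=12: ⌈223/96⌉−⌈212/96⌉ = 3−3 = 0
  …
n=18: ⌈289/96⌉−⌈278/96⌉ = 4−3 = 1  ← one
n=19: ⌈300/96⌉−⌈289/96⌉ = 4−4 = 0
n=20: ⌈311/96⌉−⌈300/96⌉ = 4−4 = 0
  …
n=27: ⌈388/96⌉−⌈377/96⌉ = 5−4 = 1  ← one
n=28: ⌈399/96⌉−⌈388/96⌉ = 5−5 = 0
n=29: ⌈410/96⌉−⌈399/96⌉ = 5−5 = 0
  …
n=36: ⌈487/96⌉−⌈476/96⌉ = 6−5 = 1  ← one
n=37: ⌈498/96⌉−⌈487/96⌉ = 6−6 = 0
n=38: ⌈509/96⌉−⌈498/96⌉ = 6−6 = 0
  …
n=45: ⌈586/96⌉−⌈575/96⌉ = 7−6 = 1  ← one
n=46: ⌈597/96⌉−⌈586/96⌉ = 7−7 = 0
n=47: ⌈608/96⌉−⌈597/96⌉ = 7−7 = 0
  …
n=53: ⌈674/96⌉−⌈663/96⌉ = 8−7 = 1  ← one
n=54: ⌈685/96⌉−⌈674/96⌉ = 8−8 = 0
n=55: ⌈696/96⌉−⌈685/96⌉ = 8−8 = 0
  …
n=62: ⌈773/96⌉−⌈762/96⌉ = 9−8 = 1  ← one
n=63: ⌈784/96⌉−⌈773/96⌉ = 9−9 = 0
n=64: ⌈795/96⌉−⌈784/96⌉ = 9−9 = 0
  …
n=71: ⌈872/96⌉−⌈861/96⌉ = 10−9 = 1  ← one
n=72: ⌈883/96⌉−⌈872/96⌉ = 10−10 = 0
n=73: ⌈894/96⌉−⌈883/96⌉ = 10−10 = 0
  …
n=80: ⌈971/96⌉−⌈960/96⌉ = 11−10 = 1  ← one
positions of the first 10 ones: 1 10 18 27 36 45 53 62 71 80


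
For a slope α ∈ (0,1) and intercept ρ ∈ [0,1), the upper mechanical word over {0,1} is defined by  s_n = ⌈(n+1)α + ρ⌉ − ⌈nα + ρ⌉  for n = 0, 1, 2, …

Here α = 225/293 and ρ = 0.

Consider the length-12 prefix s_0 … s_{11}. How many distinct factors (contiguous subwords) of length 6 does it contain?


t_n = ⌈(n·225)/293⌉ for n = 0 … 12:
  n=0…9: ⌈0/293⌉=0 ⌈225/293⌉=1 ⌈450/293⌉=2 ⌈675/293⌉=3 ⌈900/293⌉=4 ⌈1125/293⌉=4 ⌈1350/293⌉=5 ⌈1575/293⌉=6 ⌈1800/293⌉=7 ⌈2025/293⌉=7
  n=10…12: ⌈2250/293⌉=8 ⌈2475/293⌉=9 ⌈2700/293⌉=10
s_n = t_(n+1) − t_n for n = 0 … 11 gives
prefix = 111101110111
slide a length-6 window over [0..5] … [6..11] (7 windows); first occurrence of each distinct factor:
  [  0..  5] 111101
  [  1..  6] 111011
  [  2..  7] 110111
  [  3..  8] 101110
  [  4..  9] 011101
  (the other 2 windows repeat one of these)
distinct factors: {011101, 101110, 110111, 111011, 111101}
count = 5  (Sturmian bound for length 6 is 7)

5


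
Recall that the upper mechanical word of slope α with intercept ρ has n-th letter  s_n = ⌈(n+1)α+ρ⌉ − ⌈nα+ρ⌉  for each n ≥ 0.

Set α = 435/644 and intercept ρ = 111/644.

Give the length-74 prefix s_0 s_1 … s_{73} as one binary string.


01101101101101101110110110110110110110110110110110110110111011011011011011

n=0: ⌈(1·435+111)/644⌉ − ⌈(0·435+111)/644⌉ = ⌈546/644⌉ − ⌈111/644⌉ = 1 − 1 = 0
n=1: ⌈(2·435+111)/644⌉ − ⌈(1·435+111)/644⌉ = ⌈981/644⌉ − ⌈546/644⌉ = 2 − 1 = 1
n=2: ⌈(3·435+111)/644⌉ − ⌈(2·435+111)/644⌉ = ⌈1416/644⌉ − ⌈981/644⌉ = 3 − 2 = 1
n=3: ⌈(4·435+111)/644⌉ − ⌈(3·435+111)/644⌉ = ⌈1851/644⌉ − ⌈1416/644⌉ = 3 − 3 = 0
n=4: ⌈(5·435+111)/644⌉ − ⌈(4·435+111)/644⌉ = ⌈2286/644⌉ − ⌈1851/644⌉ = 4 − 3 = 1
n=5: ⌈(6·435+111)/644⌉ − ⌈(5·435+111)/644⌉ = ⌈2721/644⌉ − ⌈2286/644⌉ = 5 − 4 = 1
n=6: ⌈(7·435+111)/644⌉ − ⌈(6·435+111)/644⌉ = ⌈3156/644⌉ − ⌈2721/644⌉ = 5 − 5 = 0
n=7: ⌈(8·435+111)/644⌉ − ⌈(7·435+111)/644⌉ = ⌈3591/644⌉ − ⌈3156/644⌉ = 6 − 5 = 1
n=8: ⌈(9·435+111)/644⌉ − ⌈(8·435+111)/644⌉ = ⌈4026/644⌉ − ⌈3591/644⌉ = 7 − 6 = 1
n=9: ⌈(10·435+111)/644⌉ − ⌈(9·435+111)/644⌉ = ⌈4461/644⌉ − ⌈4026/644⌉ = 7 − 7 = 0
n=10: ⌈(11·435+111)/644⌉ − ⌈(10·435+111)/644⌉ = ⌈4896/644⌉ − ⌈4461/644⌉ = 8 − 7 = 1
n=11: ⌈(12·435+111)/644⌉ − ⌈(11·435+111)/644⌉ = ⌈5331/644⌉ − ⌈4896/644⌉ = 9 − 8 = 1
n=12: ⌈(13·435+111)/644⌉ − ⌈(12·435+111)/644⌉ = ⌈5766/644⌉ − ⌈5331/644⌉ = 9 − 9 = 0
n=13: ⌈(14·435+111)/644⌉ − ⌈(13·435+111)/644⌉ = ⌈6201/644⌉ − ⌈5766/644⌉ = 10 − 9 = 1
n=14: ⌈(15·435+111)/644⌉ − ⌈(14·435+111)/644⌉ = ⌈6636/644⌉ − ⌈6201/644⌉ = 11 − 10 = 1
n=15: ⌈(16·435+111)/644⌉ − ⌈(15·435+111)/644⌉ = ⌈7071/644⌉ − ⌈6636/644⌉ = 11 − 11 = 0
n=16: ⌈(17·435+111)/644⌉ − ⌈(16·435+111)/644⌉ = ⌈7506/644⌉ − ⌈7071/644⌉ = 12 − 11 = 1
n=17: ⌈(18·435+111)/644⌉ − ⌈(17·435+111)/644⌉ = ⌈7941/644⌉ − ⌈7506/644⌉ = 13 − 12 = 1
n=18: ⌈(19·435+111)/644⌉ − ⌈(18·435+111)/644⌉ = ⌈8376/644⌉ − ⌈7941/644⌉ = 14 − 13 = 1
n=19: ⌈(20·435+111)/644⌉ − ⌈(19·435+111)/644⌉ = ⌈8811/644⌉ − ⌈8376/644⌉ = 14 − 14 = 0
n=20: ⌈(21·435+111)/644⌉ − ⌈(20·435+111)/644⌉ = ⌈9246/644⌉ − ⌈8811/644⌉ = 15 − 14 = 1
n=21: ⌈(22·435+111)/644⌉ − ⌈(21·435+111)/644⌉ = ⌈9681/644⌉ − ⌈9246/644⌉ = 16 − 15 = 1
n=22: ⌈(23·435+111)/644⌉ − ⌈(22·435+111)/644⌉ = ⌈10116/644⌉ − ⌈9681/644⌉ = 16 − 16 = 0
n=23: ⌈(24·435+111)/644⌉ − ⌈(23·435+111)/644⌉ = ⌈10551/644⌉ − ⌈10116/644⌉ = 17 − 16 = 1
n=24: ⌈(25·435+111)/644⌉ − ⌈(24·435+111)/644⌉ = ⌈10986/644⌉ − ⌈10551/644⌉ = 18 − 17 = 1
n=25: ⌈(26·435+111)/644⌉ − ⌈(25·435+111)/644⌉ = ⌈11421/644⌉ − ⌈10986/644⌉ = 18 − 18 = 0
n=26: ⌈(27·435+111)/644⌉ − ⌈(26·435+111)/644⌉ = ⌈11856/644⌉ − ⌈11421/644⌉ = 19 − 18 = 1
n=27: ⌈(28·435+111)/644⌉ − ⌈(27·435+111)/644⌉ = ⌈12291/644⌉ − ⌈11856/644⌉ = 20 − 19 = 1
n=28: ⌈(29·435+111)/644⌉ − ⌈(28·435+111)/644⌉ = ⌈12726/644⌉ − ⌈12291/644⌉ = 20 − 20 = 0
n=29: ⌈(30·435+111)/644⌉ − ⌈(29·435+111)/644⌉ = ⌈13161/644⌉ − ⌈12726/644⌉ = 21 − 20 = 1
n=30: ⌈(31·435+111)/644⌉ − ⌈(30·435+111)/644⌉ = ⌈13596/644⌉ − ⌈13161/644⌉ = 22 − 21 = 1
n=31: ⌈(32·435+111)/644⌉ − ⌈(31·435+111)/644⌉ = ⌈14031/644⌉ − ⌈13596/644⌉ = 22 − 22 = 0
n=32: ⌈(33·435+111)/644⌉ − ⌈(32·435+111)/644⌉ = ⌈14466/644⌉ − ⌈14031/644⌉ = 23 − 22 = 1
n=33: ⌈(34·435+111)/644⌉ − ⌈(33·435+111)/644⌉ = ⌈14901/644⌉ − ⌈14466/644⌉ = 24 − 23 = 1
n=34: ⌈(35·435+111)/644⌉ − ⌈(34·435+111)/644⌉ = ⌈15336/644⌉ − ⌈14901/644⌉ = 24 − 24 = 0
n=35: ⌈(36·435+111)/644⌉ − ⌈(35·435+111)/644⌉ = ⌈15771/644⌉ − ⌈15336/644⌉ = 25 − 24 = 1
n=36: ⌈(37·435+111)/644⌉ − ⌈(36·435+111)/644⌉ = ⌈16206/644⌉ − ⌈15771/644⌉ = 26 − 25 = 1
n=37: ⌈(38·435+111)/644⌉ − ⌈(37·435+111)/644⌉ = ⌈16641/644⌉ − ⌈16206/644⌉ = 26 − 26 = 0
n=38: ⌈(39·435+111)/644⌉ − ⌈(38·435+111)/644⌉ = ⌈17076/644⌉ − ⌈16641/644⌉ = 27 − 26 = 1
n=39: ⌈(40·435+111)/644⌉ − ⌈(39·435+111)/644⌉ = ⌈17511/644⌉ − ⌈17076/644⌉ = 28 − 27 = 1
n=40: ⌈(41·435+111)/644⌉ − ⌈(40·435+111)/644⌉ = ⌈17946/644⌉ − ⌈17511/644⌉ = 28 − 28 = 0
n=41: ⌈(42·435+111)/644⌉ − ⌈(41·435+111)/644⌉ = ⌈18381/644⌉ − ⌈17946/644⌉ = 29 − 28 = 1
n=42: ⌈(43·435+111)/644⌉ − ⌈(42·435+111)/644⌉ = ⌈18816/644⌉ − ⌈18381/644⌉ = 30 − 29 = 1
n=43: ⌈(44·435+111)/644⌉ − ⌈(43·435+111)/644⌉ = ⌈19251/644⌉ − ⌈18816/644⌉ = 30 − 30 = 0
n=44: ⌈(45·435+111)/644⌉ − ⌈(44·435+111)/644⌉ = ⌈19686/644⌉ − ⌈19251/644⌉ = 31 − 30 = 1
n=45: ⌈(46·435+111)/644⌉ − ⌈(45·435+111)/644⌉ = ⌈20121/644⌉ − ⌈19686/644⌉ = 32 − 31 = 1
n=46: ⌈(47·435+111)/644⌉ − ⌈(46·435+111)/644⌉ = ⌈20556/644⌉ − ⌈20121/644⌉ = 32 − 32 = 0
n=47: ⌈(48·435+111)/644⌉ − ⌈(47·435+111)/644⌉ = ⌈20991/644⌉ − ⌈20556/644⌉ = 33 − 32 = 1
n=48: ⌈(49·435+111)/644⌉ − ⌈(48·435+111)/644⌉ = ⌈21426/644⌉ − ⌈20991/644⌉ = 34 − 33 = 1
n=49: ⌈(50·435+111)/644⌉ − ⌈(49·435+111)/644⌉ = ⌈21861/644⌉ − ⌈21426/644⌉ = 34 − 34 = 0
n=50: ⌈(51·435+111)/644⌉ − ⌈(50·435+111)/644⌉ = ⌈22296/644⌉ − ⌈21861/644⌉ = 35 − 34 = 1
n=51: ⌈(52·435+111)/644⌉ − ⌈(51·435+111)/644⌉ = ⌈22731/644⌉ − ⌈22296/644⌉ = 36 − 35 = 1
n=52: ⌈(53·435+111)/644⌉ − ⌈(52·435+111)/644⌉ = ⌈23166/644⌉ − ⌈22731/644⌉ = 36 − 36 = 0
n=53: ⌈(54·435+111)/644⌉ − ⌈(53·435+111)/644⌉ = ⌈23601/644⌉ − ⌈23166/644⌉ = 37 − 36 = 1
n=54: ⌈(55·435+111)/644⌉ − ⌈(54·435+111)/644⌉ = ⌈24036/644⌉ − ⌈23601/644⌉ = 38 − 37 = 1
n=55: ⌈(56·435+111)/644⌉ − ⌈(55·435+111)/644⌉ = ⌈24471/644⌉ − ⌈24036/644⌉ = 38 − 38 = 0
n=56: ⌈(57·435+111)/644⌉ − ⌈(56·435+111)/644⌉ = ⌈24906/644⌉ − ⌈24471/644⌉ = 39 − 38 = 1
n=57: ⌈(58·435+111)/644⌉ − ⌈(57·435+111)/644⌉ = ⌈25341/644⌉ − ⌈24906/644⌉ = 40 − 39 = 1
n=58: ⌈(59·435+111)/644⌉ − ⌈(58·435+111)/644⌉ = ⌈25776/644⌉ − ⌈25341/644⌉ = 41 − 40 = 1
n=59: ⌈(60·435+111)/644⌉ − ⌈(59·435+111)/644⌉ = ⌈26211/644⌉ − ⌈25776/644⌉ = 41 − 41 = 0
n=60: ⌈(61·435+111)/644⌉ − ⌈(60·435+111)/644⌉ = ⌈26646/644⌉ − ⌈26211/644⌉ = 42 − 41 = 1
n=61: ⌈(62·435+111)/644⌉ − ⌈(61·435+111)/644⌉ = ⌈27081/644⌉ − ⌈26646/644⌉ = 43 − 42 = 1
n=62: ⌈(63·435+111)/644⌉ − ⌈(62·435+111)/644⌉ = ⌈27516/644⌉ − ⌈27081/644⌉ = 43 − 43 = 0
n=63: ⌈(64·435+111)/644⌉ − ⌈(63·435+111)/644⌉ = ⌈27951/644⌉ − ⌈27516/644⌉ = 44 − 43 = 1
n=64: ⌈(65·435+111)/644⌉ − ⌈(64·435+111)/644⌉ = ⌈28386/644⌉ − ⌈27951/644⌉ = 45 − 44 = 1
n=65: ⌈(66·435+111)/644⌉ − ⌈(65·435+111)/644⌉ = ⌈28821/644⌉ − ⌈28386/644⌉ = 45 − 45 = 0
n=66: ⌈(67·435+111)/644⌉ − ⌈(66·435+111)/644⌉ = ⌈29256/644⌉ − ⌈28821/644⌉ = 46 − 45 = 1
n=67: ⌈(68·435+111)/644⌉ − ⌈(67·435+111)/644⌉ = ⌈29691/644⌉ − ⌈29256/644⌉ = 47 − 46 = 1
n=68: ⌈(69·435+111)/644⌉ − ⌈(68·435+111)/644⌉ = ⌈30126/644⌉ − ⌈29691/644⌉ = 47 − 47 = 0
n=69: ⌈(70·435+111)/644⌉ − ⌈(69·435+111)/644⌉ = ⌈30561/644⌉ − ⌈30126/644⌉ = 48 − 47 = 1
n=70: ⌈(71·435+111)/644⌉ − ⌈(70·435+111)/644⌉ = ⌈30996/644⌉ − ⌈30561/644⌉ = 49 − 48 = 1
n=71: ⌈(72·435+111)/644⌉ − ⌈(71·435+111)/644⌉ = ⌈31431/644⌉ − ⌈30996/644⌉ = 49 − 49 = 0
n=72: ⌈(73·435+111)/644⌉ − ⌈(72·435+111)/644⌉ = ⌈31866/644⌉ − ⌈31431/644⌉ = 50 − 49 = 1
n=73: ⌈(74·435+111)/644⌉ − ⌈(73·435+111)/644⌉ = ⌈32301/644⌉ − ⌈31866/644⌉ = 51 − 50 = 1


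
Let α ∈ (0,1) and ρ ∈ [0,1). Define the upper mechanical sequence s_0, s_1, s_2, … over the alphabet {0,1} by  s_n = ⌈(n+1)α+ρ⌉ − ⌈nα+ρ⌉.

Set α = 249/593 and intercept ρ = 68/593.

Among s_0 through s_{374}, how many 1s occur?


157

#1s = Σ_{n=0}^{374} s_n = Σ_{n=0}^{374} (⌈(n+1)α+ρ⌉ − ⌈nα+ρ⌉)
the sum telescopes: every ⌈nα+ρ⌉ with 0 < n < 375 appears once with + and once with −, leaving ⌈375α+ρ⌉ − ⌈0·α+ρ⌉
375α + ρ = (375·249 + 68) / 593 = 93443/593
ρ = 68/593
⌈93443/593⌉ = 158,  ⌈68/593⌉ = 1
#1s = 158 − 1 = 157


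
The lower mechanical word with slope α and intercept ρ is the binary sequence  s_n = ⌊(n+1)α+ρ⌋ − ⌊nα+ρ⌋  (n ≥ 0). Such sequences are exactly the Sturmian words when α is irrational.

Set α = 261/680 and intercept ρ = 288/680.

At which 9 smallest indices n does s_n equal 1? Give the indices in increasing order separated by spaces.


1 4 6 9 11 14 17 19 22

n=0: ⌊549/680⌋−⌊288/680⌋ = 0−0 = 0
n=1: ⌊810/680⌋−⌊549/680⌋ = 1−0 = 1  ← one
n=2: ⌊1071/680⌋−⌊810/680⌋ = 1−1 = 0
n=3: ⌊1332/680⌋−⌊1071/680⌋ = 1−1 = 0
n=4: ⌊1593/680⌋−⌊1332/680⌋ = 2−1 = 1  ← one
n=5: ⌊1854/680⌋−⌊1593/680⌋ = 2−2 = 0
n=6: ⌊2115/680⌋−⌊1854/680⌋ = 3−2 = 1  ← one
n=7: ⌊2376/680⌋−⌊2115/680⌋ = 3−3 = 0
n=8: ⌊2637/680⌋−⌊2376/680⌋ = 3−3 = 0
n=9: ⌊2898/680⌋−⌊2637/680⌋ = 4−3 = 1  ← one
n=10: ⌊3159/680⌋−⌊2898/680⌋ = 4−4 = 0
n=11: ⌊3420/680⌋−⌊3159/680⌋ = 5−4 = 1  ← one
n=12: ⌊3681/680⌋−⌊3420/680⌋ = 5−5 = 0
n=13: ⌊3942/680⌋−⌊3681/680⌋ = 5−5 = 0
n=14: ⌊4203/680⌋−⌊3942/680⌋ = 6−5 = 1  ← one
n=15: ⌊4464/680⌋−⌊4203/680⌋ = 6−6 = 0
n=16: ⌊4725/680⌋−⌊4464/680⌋ = 6−6 = 0
n=17: ⌊4986/680⌋−⌊4725/680⌋ = 7−6 = 1  ← one
n=18: ⌊5247/680⌋−⌊4986/680⌋ = 7−7 = 0
n=19: ⌊5508/680⌋−⌊5247/680⌋ = 8−7 = 1  ← one
n=20: ⌊5769/680⌋−⌊5508/680⌋ = 8−8 = 0
n=21: ⌊6030/680⌋−⌊5769/680⌋ = 8−8 = 0
n=22: ⌊6291/680⌋−⌊6030/680⌋ = 9−8 = 1  ← one
positions of the first 9 ones: 1 4 6 9 11 14 17 19 22


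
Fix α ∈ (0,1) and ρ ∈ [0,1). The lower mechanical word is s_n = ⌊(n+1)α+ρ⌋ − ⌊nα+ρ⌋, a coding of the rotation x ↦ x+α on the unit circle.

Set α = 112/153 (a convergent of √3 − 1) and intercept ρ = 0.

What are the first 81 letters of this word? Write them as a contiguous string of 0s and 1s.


n=0: ⌊(1·112)/153⌋ − ⌊(0·112)/153⌋ = ⌊112/153⌋ − ⌊0/153⌋ = 0 − 0 = 0
n=1: ⌊(2·112)/153⌋ − ⌊(1·112)/153⌋ = ⌊224/153⌋ − ⌊112/153⌋ = 1 − 0 = 1
n=2: ⌊(3·112)/153⌋ − ⌊(2·112)/153⌋ = ⌊336/153⌋ − ⌊224/153⌋ = 2 − 1 = 1
n=3: ⌊(4·112)/153⌋ − ⌊(3·112)/153⌋ = ⌊448/153⌋ − ⌊336/153⌋ = 2 − 2 = 0
n=4: ⌊(5·112)/153⌋ − ⌊(4·112)/153⌋ = ⌊560/153⌋ − ⌊448/153⌋ = 3 − 2 = 1
n=5: ⌊(6·112)/153⌋ − ⌊(5·112)/153⌋ = ⌊672/153⌋ − ⌊560/153⌋ = 4 − 3 = 1
n=6: ⌊(7·112)/153⌋ − ⌊(6·112)/153⌋ = ⌊784/153⌋ − ⌊672/153⌋ = 5 − 4 = 1
n=7: ⌊(8·112)/153⌋ − ⌊(7·112)/153⌋ = ⌊896/153⌋ − ⌊784/153⌋ = 5 − 5 = 0
n=8: ⌊(9·112)/153⌋ − ⌊(8·112)/153⌋ = ⌊1008/153⌋ − ⌊896/153⌋ = 6 − 5 = 1
n=9: ⌊(10·112)/153⌋ − ⌊(9·112)/153⌋ = ⌊1120/153⌋ − ⌊1008/153⌋ = 7 − 6 = 1
n=10: ⌊(11·112)/153⌋ − ⌊(10·112)/153⌋ = ⌊1232/153⌋ − ⌊1120/153⌋ = 8 − 7 = 1
n=11: ⌊(12·112)/153⌋ − ⌊(11·112)/153⌋ = ⌊1344/153⌋ − ⌊1232/153⌋ = 8 − 8 = 0
n=12: ⌊(13·112)/153⌋ − ⌊(12·112)/153⌋ = ⌊1456/153⌋ − ⌊1344/153⌋ = 9 − 8 = 1
n=13: ⌊(14·112)/153⌋ − ⌊(13·112)/153⌋ = ⌊1568/153⌋ − ⌊1456/153⌋ = 10 − 9 = 1
n=14: ⌊(15·112)/153⌋ − ⌊(14·112)/153⌋ = ⌊1680/153⌋ − ⌊1568/153⌋ = 10 − 10 = 0
n=15: ⌊(16·112)/153⌋ − ⌊(15·112)/153⌋ = ⌊1792/153⌋ − ⌊1680/153⌋ = 11 − 10 = 1
n=16: ⌊(17·112)/153⌋ − ⌊(16·112)/153⌋ = ⌊1904/153⌋ − ⌊1792/153⌋ = 12 − 11 = 1
n=17: ⌊(18·112)/153⌋ − ⌊(17·112)/153⌋ = ⌊2016/153⌋ − ⌊1904/153⌋ = 13 − 12 = 1
n=18: ⌊(19·112)/153⌋ − ⌊(18·112)/153⌋ = ⌊2128/153⌋ − ⌊2016/153⌋ = 13 − 13 = 0
n=19: ⌊(20·112)/153⌋ − ⌊(19·112)/153⌋ = ⌊2240/153⌋ − ⌊2128/153⌋ = 14 − 13 = 1
n=20: ⌊(21·112)/153⌋ − ⌊(20·112)/153⌋ = ⌊2352/153⌋ − ⌊2240/153⌋ = 15 − 14 = 1
n=21: ⌊(22·112)/153⌋ − ⌊(21·112)/153⌋ = ⌊2464/153⌋ − ⌊2352/153⌋ = 16 − 15 = 1
n=22: ⌊(23·112)/153⌋ − ⌊(22·112)/153⌋ = ⌊2576/153⌋ − ⌊2464/153⌋ = 16 − 16 = 0
n=23: ⌊(24·112)/153⌋ − ⌊(23·112)/153⌋ = ⌊2688/153⌋ − ⌊2576/153⌋ = 17 − 16 = 1
n=24: ⌊(25·112)/153⌋ − ⌊(24·112)/153⌋ = ⌊2800/153⌋ − ⌊2688/153⌋ = 18 − 17 = 1
n=25: ⌊(26·112)/153⌋ − ⌊(25·112)/153⌋ = ⌊2912/153⌋ − ⌊2800/153⌋ = 19 − 18 = 1
n=26: ⌊(27·112)/153⌋ − ⌊(26·112)/153⌋ = ⌊3024/153⌋ − ⌊2912/153⌋ = 19 − 19 = 0
n=27: ⌊(28·112)/153⌋ − ⌊(27·112)/153⌋ = ⌊3136/153⌋ − ⌊3024/153⌋ = 20 − 19 = 1
n=28: ⌊(29·112)/153⌋ − ⌊(28·112)/153⌋ = ⌊3248/153⌋ − ⌊3136/153⌋ = 21 − 20 = 1
n=29: ⌊(30·112)/153⌋ − ⌊(29·112)/153⌋ = ⌊3360/153⌋ − ⌊3248/153⌋ = 21 − 21 = 0
n=30: ⌊(31·112)/153⌋ − ⌊(30·112)/153⌋ = ⌊3472/153⌋ − ⌊3360/153⌋ = 22 − 21 = 1
n=31: ⌊(32·112)/153⌋ − ⌊(31·112)/153⌋ = ⌊3584/153⌋ − ⌊3472/153⌋ = 23 − 22 = 1
n=32: ⌊(33·112)/153⌋ − ⌊(32·112)/153⌋ = ⌊3696/153⌋ − ⌊3584/153⌋ = 24 − 23 = 1
n=33: ⌊(34·112)/153⌋ − ⌊(33·112)/153⌋ = ⌊3808/153⌋ − ⌊3696/153⌋ = 24 − 24 = 0
n=34: ⌊(35·112)/153⌋ − ⌊(34·112)/153⌋ = ⌊3920/153⌋ − ⌊3808/153⌋ = 25 − 24 = 1
n=35: ⌊(36·112)/153⌋ − ⌊(35·112)/153⌋ = ⌊4032/153⌋ − ⌊3920/153⌋ = 26 − 25 = 1
n=36: ⌊(37·112)/153⌋ − ⌊(36·112)/153⌋ = ⌊4144/153⌋ − ⌊4032/153⌋ = 27 − 26 = 1
n=37: ⌊(38·112)/153⌋ − ⌊(37·112)/153⌋ = ⌊4256/153⌋ − ⌊4144/153⌋ = 27 − 27 = 0
n=38: ⌊(39·112)/153⌋ − ⌊(38·112)/153⌋ = ⌊4368/153⌋ − ⌊4256/153⌋ = 28 − 27 = 1
n=39: ⌊(40·112)/153⌋ − ⌊(39·112)/153⌋ = ⌊4480/153⌋ − ⌊4368/153⌋ = 29 − 28 = 1
n=40: ⌊(41·112)/153⌋ − ⌊(40·112)/153⌋ = ⌊4592/153⌋ − ⌊4480/153⌋ = 30 − 29 = 1
n=41: ⌊(42·112)/153⌋ − ⌊(41·112)/153⌋ = ⌊4704/153⌋ − ⌊4592/153⌋ = 30 − 30 = 0
n=42: ⌊(43·112)/153⌋ − ⌊(42·112)/153⌋ = ⌊4816/153⌋ − ⌊4704/153⌋ = 31 − 30 = 1
n=43: ⌊(44·112)/153⌋ − ⌊(43·112)/153⌋ = ⌊4928/153⌋ − ⌊4816/153⌋ = 32 − 31 = 1
n=44: ⌊(45·112)/153⌋ − ⌊(44·112)/153⌋ = ⌊5040/153⌋ − ⌊4928/153⌋ = 32 − 32 = 0
n=45: ⌊(46·112)/153⌋ − ⌊(45·112)/153⌋ = ⌊5152/153⌋ − ⌊5040/153⌋ = 33 − 32 = 1
n=46: ⌊(47·112)/153⌋ − ⌊(46·112)/153⌋ = ⌊5264/153⌋ − ⌊5152/153⌋ = 34 − 33 = 1
n=47: ⌊(48·112)/153⌋ − ⌊(47·112)/153⌋ = ⌊5376/153⌋ − ⌊5264/153⌋ = 35 − 34 = 1
n=48: ⌊(49·112)/153⌋ − ⌊(48·112)/153⌋ = ⌊5488/153⌋ − ⌊5376/153⌋ = 35 − 35 = 0
n=49: ⌊(50·112)/153⌋ − ⌊(49·112)/153⌋ = ⌊5600/153⌋ − ⌊5488/153⌋ = 36 − 35 = 1
n=50: ⌊(51·112)/153⌋ − ⌊(50·112)/153⌋ = ⌊5712/153⌋ − ⌊5600/153⌋ = 37 − 36 = 1
n=51: ⌊(52·112)/153⌋ − ⌊(51·112)/153⌋ = ⌊5824/153⌋ − ⌊5712/153⌋ = 38 − 37 = 1
n=52: ⌊(53·112)/153⌋ − ⌊(52·112)/153⌋ = ⌊5936/153⌋ − ⌊5824/153⌋ = 38 − 38 = 0
n=53: ⌊(54·112)/153⌋ − ⌊(53·112)/153⌋ = ⌊6048/153⌋ − ⌊5936/153⌋ = 39 − 38 = 1
n=54: ⌊(55·112)/153⌋ − ⌊(54·112)/153⌋ = ⌊6160/153⌋ − ⌊6048/153⌋ = 40 − 39 = 1
n=55: ⌊(56·112)/153⌋ − ⌊(55·112)/153⌋ = ⌊6272/153⌋ − ⌊6160/153⌋ = 40 − 40 = 0
n=56: ⌊(57·112)/153⌋ − ⌊(56·112)/153⌋ = ⌊6384/153⌋ − ⌊6272/153⌋ = 41 − 40 = 1
n=57: ⌊(58·112)/153⌋ − ⌊(57·112)/153⌋ = ⌊6496/153⌋ − ⌊6384/153⌋ = 42 − 41 = 1
n=58: ⌊(59·112)/153⌋ − ⌊(58·112)/153⌋ = ⌊6608/153⌋ − ⌊6496/153⌋ = 43 − 42 = 1
n=59: ⌊(60·112)/153⌋ − ⌊(59·112)/153⌋ = ⌊6720/153⌋ − ⌊6608/153⌋ = 43 − 43 = 0
n=60: ⌊(61·112)/153⌋ − ⌊(60·112)/153⌋ = ⌊6832/153⌋ − ⌊6720/153⌋ = 44 − 43 = 1
n=61: ⌊(62·112)/153⌋ − ⌊(61·112)/153⌋ = ⌊6944/153⌋ − ⌊6832/153⌋ = 45 − 44 = 1
n=62: ⌊(63·112)/153⌋ − ⌊(62·112)/153⌋ = ⌊7056/153⌋ − ⌊6944/153⌋ = 46 − 45 = 1
n=63: ⌊(64·112)/153⌋ − ⌊(63·112)/153⌋ = ⌊7168/153⌋ − ⌊7056/153⌋ = 46 − 46 = 0
n=64: ⌊(65·112)/153⌋ − ⌊(64·112)/153⌋ = ⌊7280/153⌋ − ⌊7168/153⌋ = 47 − 46 = 1
n=65: ⌊(66·112)/153⌋ − ⌊(65·112)/153⌋ = ⌊7392/153⌋ − ⌊7280/153⌋ = 48 − 47 = 1
n=66: ⌊(67·112)/153⌋ − ⌊(66·112)/153⌋ = ⌊7504/153⌋ − ⌊7392/153⌋ = 49 − 48 = 1
n=67: ⌊(68·112)/153⌋ − ⌊(67·112)/153⌋ = ⌊7616/153⌋ − ⌊7504/153⌋ = 49 − 49 = 0
n=68: ⌊(69·112)/153⌋ − ⌊(68·112)/153⌋ = ⌊7728/153⌋ − ⌊7616/153⌋ = 50 − 49 = 1
n=69: ⌊(70·112)/153⌋ − ⌊(69·112)/153⌋ = ⌊7840/153⌋ − ⌊7728/153⌋ = 51 − 50 = 1
n=70: ⌊(71·112)/153⌋ − ⌊(70·112)/153⌋ = ⌊7952/153⌋ − ⌊7840/153⌋ = 51 − 51 = 0
n=71: ⌊(72·112)/153⌋ − ⌊(71·112)/153⌋ = ⌊8064/153⌋ − ⌊7952/153⌋ = 52 − 51 = 1
n=72: ⌊(73·112)/153⌋ − ⌊(72·112)/153⌋ = ⌊8176/153⌋ − ⌊8064/153⌋ = 53 − 52 = 1
n=73: ⌊(74·112)/153⌋ − ⌊(73·112)/153⌋ = ⌊8288/153⌋ − ⌊8176/153⌋ = 54 − 53 = 1
n=74: ⌊(75·112)/153⌋ − ⌊(74·112)/153⌋ = ⌊8400/153⌋ − ⌊8288/153⌋ = 54 − 54 = 0
n=75: ⌊(76·112)/153⌋ − ⌊(75·112)/153⌋ = ⌊8512/153⌋ − ⌊8400/153⌋ = 55 − 54 = 1
n=76: ⌊(77·112)/153⌋ − ⌊(76·112)/153⌋ = ⌊8624/153⌋ − ⌊8512/153⌋ = 56 − 55 = 1
n=77: ⌊(78·112)/153⌋ − ⌊(77·112)/153⌋ = ⌊8736/153⌋ − ⌊8624/153⌋ = 57 − 56 = 1
n=78: ⌊(79·112)/153⌋ − ⌊(78·112)/153⌋ = ⌊8848/153⌋ − ⌊8736/153⌋ = 57 − 57 = 0
n=79: ⌊(80·112)/153⌋ − ⌊(79·112)/153⌋ = ⌊8960/153⌋ − ⌊8848/153⌋ = 58 − 57 = 1
n=80: ⌊(81·112)/153⌋ − ⌊(80·112)/153⌋ = ⌊9072/153⌋ − ⌊8960/153⌋ = 59 − 58 = 1

011011101110110111011101110110111011101110110111011101101110111011101101110111011


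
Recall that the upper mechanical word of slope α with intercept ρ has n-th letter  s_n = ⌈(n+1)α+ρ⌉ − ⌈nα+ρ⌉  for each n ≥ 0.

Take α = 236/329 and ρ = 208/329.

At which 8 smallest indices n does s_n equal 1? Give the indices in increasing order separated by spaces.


0 1 3 4 6 7 8 10

n=0: ⌈444/329⌉−⌈208/329⌉ = 2−1 = 1  ← one
n=1: ⌈680/329⌉−⌈444/329⌉ = 3−2 = 1  ← one
n=2: ⌈916/329⌉−⌈680/329⌉ = 3−3 = 0
n=3: ⌈1152/329⌉−⌈916/329⌉ = 4−3 = 1  ← one
n=4: ⌈1388/329⌉−⌈1152/329⌉ = 5−4 = 1  ← one
n=5: ⌈1624/329⌉−⌈1388/329⌉ = 5−5 = 0
n=6: ⌈1860/329⌉−⌈1624/329⌉ = 6−5 = 1  ← one
n=7: ⌈2096/329⌉−⌈1860/329⌉ = 7−6 = 1  ← one
n=8: ⌈2332/329⌉−⌈2096/329⌉ = 8−7 = 1  ← one
n=9: ⌈2568/329⌉−⌈2332/329⌉ = 8−8 = 0
n=10: ⌈2804/329⌉−⌈2568/329⌉ = 9−8 = 1  ← one
positions of the first 8 ones: 0 1 3 4 6 7 8 10


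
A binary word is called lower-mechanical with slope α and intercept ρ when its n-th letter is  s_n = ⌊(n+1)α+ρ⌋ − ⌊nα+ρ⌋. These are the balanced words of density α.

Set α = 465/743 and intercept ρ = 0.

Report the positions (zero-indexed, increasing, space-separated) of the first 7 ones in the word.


n=0: ⌊465/743⌋−⌊0/743⌋ = 0−0 = 0
n=1: ⌊930/743⌋−⌊465/743⌋ = 1−0 = 1  ← one
n=2: ⌊1395/743⌋−⌊930/743⌋ = 1−1 = 0
n=3: ⌊1860/743⌋−⌊1395/743⌋ = 2−1 = 1  ← one
n=4: ⌊2325/743⌋−⌊1860/743⌋ = 3−2 = 1  ← one
n=5: ⌊2790/743⌋−⌊2325/743⌋ = 3−3 = 0
n=6: ⌊3255/743⌋−⌊2790/743⌋ = 4−3 = 1  ← one
n=7: ⌊3720/743⌋−⌊3255/743⌋ = 5−4 = 1  ← one
n=8: ⌊4185/743⌋−⌊3720/743⌋ = 5−5 = 0
n=9: ⌊4650/743⌋−⌊4185/743⌋ = 6−5 = 1  ← one
n=10: ⌊5115/743⌋−⌊4650/743⌋ = 6−6 = 0
n=11: ⌊5580/743⌋−⌊5115/743⌋ = 7−6 = 1  ← one
positions of the first 7 ones: 1 3 4 6 7 9 11

1 3 4 6 7 9 11


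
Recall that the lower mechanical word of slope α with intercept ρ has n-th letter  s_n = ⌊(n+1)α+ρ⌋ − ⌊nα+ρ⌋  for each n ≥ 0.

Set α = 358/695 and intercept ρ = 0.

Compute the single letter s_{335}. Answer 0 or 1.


1

(n+1)α + ρ = (336·358) / 695 = 120288/695
nα + ρ     = (335·358) / 695 = 119930/695
⌊120288/695⌋ = 173,  ⌊119930/695⌋ = 172
s_{335} = 173 − 172 = 1


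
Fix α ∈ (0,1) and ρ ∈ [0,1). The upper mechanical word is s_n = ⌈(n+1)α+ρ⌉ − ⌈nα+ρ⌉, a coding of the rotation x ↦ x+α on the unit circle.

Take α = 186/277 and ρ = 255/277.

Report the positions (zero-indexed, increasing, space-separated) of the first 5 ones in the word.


0 1 3 4 6

n=0: ⌈441/277⌉−⌈255/277⌉ = 2−1 = 1  ← one
n=1: ⌈627/277⌉−⌈441/277⌉ = 3−2 = 1  ← one
n=2: ⌈813/277⌉−⌈627/277⌉ = 3−3 = 0
n=3: ⌈999/277⌉−⌈813/277⌉ = 4−3 = 1  ← one
n=4: ⌈1185/277⌉−⌈999/277⌉ = 5−4 = 1  ← one
n=5: ⌈1371/277⌉−⌈1185/277⌉ = 5−5 = 0
n=6: ⌈1557/277⌉−⌈1371/277⌉ = 6−5 = 1  ← one
positions of the first 5 ones: 0 1 3 4 6


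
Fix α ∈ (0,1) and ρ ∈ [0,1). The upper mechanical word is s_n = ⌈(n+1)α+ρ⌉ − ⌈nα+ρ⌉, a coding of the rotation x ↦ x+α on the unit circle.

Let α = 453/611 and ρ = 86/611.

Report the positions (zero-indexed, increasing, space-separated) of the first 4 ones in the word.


n=0: ⌈539/611⌉−⌈86/611⌉ = 1−1 = 0
n=1: ⌈992/611⌉−⌈539/611⌉ = 2−1 = 1  ← one
n=2: ⌈1445/611⌉−⌈992/611⌉ = 3−2 = 1  ← one
n=3: ⌈1898/611⌉−⌈1445/611⌉ = 4−3 = 1  ← one
n=4: ⌈2351/611⌉−⌈1898/611⌉ = 4−4 = 0
n=5: ⌈2804/611⌉−⌈2351/611⌉ = 5−4 = 1  ← one
positions of the first 4 ones: 1 2 3 5

1 2 3 5


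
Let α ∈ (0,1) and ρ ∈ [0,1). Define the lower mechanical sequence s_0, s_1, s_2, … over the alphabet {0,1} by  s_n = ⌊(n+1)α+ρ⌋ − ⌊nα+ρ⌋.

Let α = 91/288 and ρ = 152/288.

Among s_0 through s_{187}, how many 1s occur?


59

#1s = Σ_{n=0}^{187} s_n = Σ_{n=0}^{187} (⌊(n+1)α+ρ⌋ − ⌊nα+ρ⌋)
the sum telescopes: every ⌊nα+ρ⌋ with 0 < n < 188 appears once with + and once with −, leaving ⌊188α+ρ⌋ − ⌊0·α+ρ⌋
188α + ρ = (188·91 + 152) / 288 = 17260/288
ρ = 152/288
⌊17260/288⌋ = 59,  ⌊152/288⌋ = 0
#1s = 59 − 0 = 59


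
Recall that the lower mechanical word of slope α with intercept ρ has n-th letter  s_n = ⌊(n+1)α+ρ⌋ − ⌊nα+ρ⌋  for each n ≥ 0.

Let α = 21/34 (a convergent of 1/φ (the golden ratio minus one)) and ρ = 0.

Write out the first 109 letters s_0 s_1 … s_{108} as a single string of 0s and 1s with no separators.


0101101011011010110101101101011011010110101101101011010110110101101101011010110110101101011011010110110101101

n=0: ⌊(1·21)/34⌋ − ⌊(0·21)/34⌋ = ⌊21/34⌋ − ⌊0/34⌋ = 0 − 0 = 0
n=1: ⌊(2·21)/34⌋ − ⌊(1·21)/34⌋ = ⌊42/34⌋ − ⌊21/34⌋ = 1 − 0 = 1
n=2: ⌊(3·21)/34⌋ − ⌊(2·21)/34⌋ = ⌊63/34⌋ − ⌊42/34⌋ = 1 − 1 = 0
n=3: ⌊(4·21)/34⌋ − ⌊(3·21)/34⌋ = ⌊84/34⌋ − ⌊63/34⌋ = 2 − 1 = 1
n=4: ⌊(5·21)/34⌋ − ⌊(4·21)/34⌋ = ⌊105/34⌋ − ⌊84/34⌋ = 3 − 2 = 1
n=5: ⌊(6·21)/34⌋ − ⌊(5·21)/34⌋ = ⌊126/34⌋ − ⌊105/34⌋ = 3 − 3 = 0
n=6: ⌊(7·21)/34⌋ − ⌊(6·21)/34⌋ = ⌊147/34⌋ − ⌊126/34⌋ = 4 − 3 = 1
n=7: ⌊(8·21)/34⌋ − ⌊(7·21)/34⌋ = ⌊168/34⌋ − ⌊147/34⌋ = 4 − 4 = 0
n=8: ⌊(9·21)/34⌋ − ⌊(8·21)/34⌋ = ⌊189/34⌋ − ⌊168/34⌋ = 5 − 4 = 1
n=9: ⌊(10·21)/34⌋ − ⌊(9·21)/34⌋ = ⌊210/34⌋ − ⌊189/34⌋ = 6 − 5 = 1
n=10: ⌊(11·21)/34⌋ − ⌊(10·21)/34⌋ = ⌊231/34⌋ − ⌊210/34⌋ = 6 − 6 = 0
n=11: ⌊(12·21)/34⌋ − ⌊(11·21)/34⌋ = ⌊252/34⌋ − ⌊231/34⌋ = 7 − 6 = 1
n=12: ⌊(13·21)/34⌋ − ⌊(12·21)/34⌋ = ⌊273/34⌋ − ⌊252/34⌋ = 8 − 7 = 1
n=13: ⌊(14·21)/34⌋ − ⌊(13·21)/34⌋ = ⌊294/34⌋ − ⌊273/34⌋ = 8 − 8 = 0
n=14: ⌊(15·21)/34⌋ − ⌊(14·21)/34⌋ = ⌊315/34⌋ − ⌊294/34⌋ = 9 − 8 = 1
n=15: ⌊(16·21)/34⌋ − ⌊(15·21)/34⌋ = ⌊336/34⌋ − ⌊315/34⌋ = 9 − 9 = 0
n=16: ⌊(17·21)/34⌋ − ⌊(16·21)/34⌋ = ⌊357/34⌋ − ⌊336/34⌋ = 10 − 9 = 1
n=17: ⌊(18·21)/34⌋ − ⌊(17·21)/34⌋ = ⌊378/34⌋ − ⌊357/34⌋ = 11 − 10 = 1
n=18: ⌊(19·21)/34⌋ − ⌊(18·21)/34⌋ = ⌊399/34⌋ − ⌊378/34⌋ = 11 − 11 = 0
n=19: ⌊(20·21)/34⌋ − ⌊(19·21)/34⌋ = ⌊420/34⌋ − ⌊399/34⌋ = 12 − 11 = 1
n=20: ⌊(21·21)/34⌋ − ⌊(20·21)/34⌋ = ⌊441/34⌋ − ⌊420/34⌋ = 12 − 12 = 0
n=21: ⌊(22·21)/34⌋ − ⌊(21·21)/34⌋ = ⌊462/34⌋ − ⌊441/34⌋ = 13 − 12 = 1
n=22: ⌊(23·21)/34⌋ − ⌊(22·21)/34⌋ = ⌊483/34⌋ − ⌊462/34⌋ = 14 − 13 = 1
n=23: ⌊(24·21)/34⌋ − ⌊(23·21)/34⌋ = ⌊504/34⌋ − ⌊483/34⌋ = 14 − 14 = 0
n=24: ⌊(25·21)/34⌋ − ⌊(24·21)/34⌋ = ⌊525/34⌋ − ⌊504/34⌋ = 15 − 14 = 1
n=25: ⌊(26·21)/34⌋ − ⌊(25·21)/34⌋ = ⌊546/34⌋ − ⌊525/34⌋ = 16 − 15 = 1
n=26: ⌊(27·21)/34⌋ − ⌊(26·21)/34⌋ = ⌊567/34⌋ − ⌊546/34⌋ = 16 − 16 = 0
n=27: ⌊(28·21)/34⌋ − ⌊(27·21)/34⌋ = ⌊588/34⌋ − ⌊567/34⌋ = 17 − 16 = 1
n=28: ⌊(29·21)/34⌋ − ⌊(28·21)/34⌋ = ⌊609/34⌋ − ⌊588/34⌋ = 17 − 17 = 0
n=29: ⌊(30·21)/34⌋ − ⌊(29·21)/34⌋ = ⌊630/34⌋ − ⌊609/34⌋ = 18 − 17 = 1
n=30: ⌊(31·21)/34⌋ − ⌊(30·21)/34⌋ = ⌊651/34⌋ − ⌊630/34⌋ = 19 − 18 = 1
n=31: ⌊(32·21)/34⌋ − ⌊(31·21)/34⌋ = ⌊672/34⌋ − ⌊651/34⌋ = 19 − 19 = 0
n=32: ⌊(33·21)/34⌋ − ⌊(32·21)/34⌋ = ⌊693/34⌋ − ⌊672/34⌋ = 20 − 19 = 1
n=33: ⌊(34·21)/34⌋ − ⌊(33·21)/34⌋ = ⌊714/34⌋ − ⌊693/34⌋ = 21 − 20 = 1
n=34: ⌊(35·21)/34⌋ − ⌊(34·21)/34⌋ = ⌊735/34⌋ − ⌊714/34⌋ = 21 − 21 = 0
n=35: ⌊(36·21)/34⌋ − ⌊(35·21)/34⌋ = ⌊756/34⌋ − ⌊735/34⌋ = 22 − 21 = 1
n=36: ⌊(37·21)/34⌋ − ⌊(36·21)/34⌋ = ⌊777/34⌋ − ⌊756/34⌋ = 22 − 22 = 0
n=37: ⌊(38·21)/34⌋ − ⌊(37·21)/34⌋ = ⌊798/34⌋ − ⌊777/34⌋ = 23 − 22 = 1
n=38: ⌊(39·21)/34⌋ − ⌊(38·21)/34⌋ = ⌊819/34⌋ − ⌊798/34⌋ = 24 − 23 = 1
n=39: ⌊(40·21)/34⌋ − ⌊(39·21)/34⌋ = ⌊840/34⌋ − ⌊819/34⌋ = 24 − 24 = 0
n=40: ⌊(41·21)/34⌋ − ⌊(40·21)/34⌋ = ⌊861/34⌋ − ⌊840/34⌋ = 25 − 24 = 1
n=41: ⌊(42·21)/34⌋ − ⌊(41·21)/34⌋ = ⌊882/34⌋ − ⌊861/34⌋ = 25 − 25 = 0
n=42: ⌊(43·21)/34⌋ − ⌊(42·21)/34⌋ = ⌊903/34⌋ − ⌊882/34⌋ = 26 − 25 = 1
n=43: ⌊(44·21)/34⌋ − ⌊(43·21)/34⌋ = ⌊924/34⌋ − ⌊903/34⌋ = 27 − 26 = 1
n=44: ⌊(45·21)/34⌋ − ⌊(44·21)/34⌋ = ⌊945/34⌋ − ⌊924/34⌋ = 27 − 27 = 0
n=45: ⌊(46·21)/34⌋ − ⌊(45·21)/34⌋ = ⌊966/34⌋ − ⌊945/34⌋ = 28 − 27 = 1
n=46: ⌊(47·21)/34⌋ − ⌊(46·21)/34⌋ = ⌊987/34⌋ − ⌊966/34⌋ = 29 − 28 = 1
n=47: ⌊(48·21)/34⌋ − ⌊(47·21)/34⌋ = ⌊1008/34⌋ − ⌊987/34⌋ = 29 − 29 = 0
n=48: ⌊(49·21)/34⌋ − ⌊(48·21)/34⌋ = ⌊1029/34⌋ − ⌊1008/34⌋ = 30 − 29 = 1
n=49: ⌊(50·21)/34⌋ − ⌊(49·21)/34⌋ = ⌊1050/34⌋ − ⌊1029/34⌋ = 30 − 30 = 0
n=50: ⌊(51·21)/34⌋ − ⌊(50·21)/34⌋ = ⌊1071/34⌋ − ⌊1050/34⌋ = 31 − 30 = 1
n=51: ⌊(52·21)/34⌋ − ⌊(51·21)/34⌋ = ⌊1092/34⌋ − ⌊1071/34⌋ = 32 − 31 = 1
n=52: ⌊(53·21)/34⌋ − ⌊(52·21)/34⌋ = ⌊1113/34⌋ − ⌊1092/34⌋ = 32 − 32 = 0
n=53: ⌊(54·21)/34⌋ − ⌊(53·21)/34⌋ = ⌊1134/34⌋ − ⌊1113/34⌋ = 33 − 32 = 1
n=54: ⌊(55·21)/34⌋ − ⌊(54·21)/34⌋ = ⌊1155/34⌋ − ⌊1134/34⌋ = 33 − 33 = 0
n=55: ⌊(56·21)/34⌋ − ⌊(55·21)/34⌋ = ⌊1176/34⌋ − ⌊1155/34⌋ = 34 − 33 = 1
n=56: ⌊(57·21)/34⌋ − ⌊(56·21)/34⌋ = ⌊1197/34⌋ − ⌊1176/34⌋ = 35 − 34 = 1
n=57: ⌊(58·21)/34⌋ − ⌊(57·21)/34⌋ = ⌊1218/34⌋ − ⌊1197/34⌋ = 35 − 35 = 0
n=58: ⌊(59·21)/34⌋ − ⌊(58·21)/34⌋ = ⌊1239/34⌋ − ⌊1218/34⌋ = 36 − 35 = 1
n=59: ⌊(60·21)/34⌋ − ⌊(59·21)/34⌋ = ⌊1260/34⌋ − ⌊1239/34⌋ = 37 − 36 = 1
n=60: ⌊(61·21)/34⌋ − ⌊(60·21)/34⌋ = ⌊1281/34⌋ − ⌊1260/34⌋ = 37 − 37 = 0
n=61: ⌊(62·21)/34⌋ − ⌊(61·21)/34⌋ = ⌊1302/34⌋ − ⌊1281/34⌋ = 38 − 37 = 1
n=62: ⌊(63·21)/34⌋ − ⌊(62·21)/34⌋ = ⌊1323/34⌋ − ⌊1302/34⌋ = 38 − 38 = 0
n=63: ⌊(64·21)/34⌋ − ⌊(63·21)/34⌋ = ⌊1344/34⌋ − ⌊1323/34⌋ = 39 − 38 = 1
n=64: ⌊(65·21)/34⌋ − ⌊(64·21)/34⌋ = ⌊1365/34⌋ − ⌊1344/34⌋ = 40 − 39 = 1
n=65: ⌊(66·21)/34⌋ − ⌊(65·21)/34⌋ = ⌊1386/34⌋ − ⌊1365/34⌋ = 40 − 40 = 0
n=66: ⌊(67·21)/34⌋ − ⌊(66·21)/34⌋ = ⌊1407/34⌋ − ⌊1386/34⌋ = 41 − 40 = 1
n=67: ⌊(68·21)/34⌋ − ⌊(67·21)/34⌋ = ⌊1428/34⌋ − ⌊1407/34⌋ = 42 − 41 = 1
n=68: ⌊(69·21)/34⌋ − ⌊(68·21)/34⌋ = ⌊1449/34⌋ − ⌊1428/34⌋ = 42 − 42 = 0
n=69: ⌊(70·21)/34⌋ − ⌊(69·21)/34⌋ = ⌊1470/34⌋ − ⌊1449/34⌋ = 43 − 42 = 1
n=70: ⌊(71·21)/34⌋ − ⌊(70·21)/34⌋ = ⌊1491/34⌋ − ⌊1470/34⌋ = 43 − 43 = 0
n=71: ⌊(72·21)/34⌋ − ⌊(71·21)/34⌋ = ⌊1512/34⌋ − ⌊1491/34⌋ = 44 − 43 = 1
n=72: ⌊(73·21)/34⌋ − ⌊(72·21)/34⌋ = ⌊1533/34⌋ − ⌊1512/34⌋ = 45 − 44 = 1
n=73: ⌊(74·21)/34⌋ − ⌊(73·21)/34⌋ = ⌊1554/34⌋ − ⌊1533/34⌋ = 45 − 45 = 0
n=74: ⌊(75·21)/34⌋ − ⌊(74·21)/34⌋ = ⌊1575/34⌋ − ⌊1554/34⌋ = 46 − 45 = 1
n=75: ⌊(76·21)/34⌋ − ⌊(75·21)/34⌋ = ⌊1596/34⌋ − ⌊1575/34⌋ = 46 − 46 = 0
n=76: ⌊(77·21)/34⌋ − ⌊(76·21)/34⌋ = ⌊1617/34⌋ − ⌊1596/34⌋ = 47 − 46 = 1
n=77: ⌊(78·21)/34⌋ − ⌊(77·21)/34⌋ = ⌊1638/34⌋ − ⌊1617/34⌋ = 48 − 47 = 1
n=78: ⌊(79·21)/34⌋ − ⌊(78·21)/34⌋ = ⌊1659/34⌋ − ⌊1638/34⌋ = 48 − 48 = 0
n=79: ⌊(80·21)/34⌋ − ⌊(79·21)/34⌋ = ⌊1680/34⌋ − ⌊1659/34⌋ = 49 − 48 = 1
n=80: ⌊(81·21)/34⌋ − ⌊(80·21)/34⌋ = ⌊1701/34⌋ − ⌊1680/34⌋ = 50 − 49 = 1
n=81: ⌊(82·21)/34⌋ − ⌊(81·21)/34⌋ = ⌊1722/34⌋ − ⌊1701/34⌋ = 50 − 50 = 0
n=82: ⌊(83·21)/34⌋ − ⌊(82·21)/34⌋ = ⌊1743/34⌋ − ⌊1722/34⌋ = 51 − 50 = 1
n=83: ⌊(84·21)/34⌋ − ⌊(83·21)/34⌋ = ⌊1764/34⌋ − ⌊1743/34⌋ = 51 − 51 = 0
n=84: ⌊(85·21)/34⌋ − ⌊(84·21)/34⌋ = ⌊1785/34⌋ − ⌊1764/34⌋ = 52 − 51 = 1
n=85: ⌊(86·21)/34⌋ − ⌊(85·21)/34⌋ = ⌊1806/34⌋ − ⌊1785/34⌋ = 53 − 52 = 1
n=86: ⌊(87·21)/34⌋ − ⌊(86·21)/34⌋ = ⌊1827/34⌋ − ⌊1806/34⌋ = 53 − 53 = 0
n=87: ⌊(88·21)/34⌋ − ⌊(87·21)/34⌋ = ⌊1848/34⌋ − ⌊1827/34⌋ = 54 − 53 = 1
n=88: ⌊(89·21)/34⌋ − ⌊(88·21)/34⌋ = ⌊1869/34⌋ − ⌊1848/34⌋ = 54 − 54 = 0
n=89: ⌊(90·21)/34⌋ − ⌊(89·21)/34⌋ = ⌊1890/34⌋ − ⌊1869/34⌋ = 55 − 54 = 1
n=90: ⌊(91·21)/34⌋ − ⌊(90·21)/34⌋ = ⌊1911/34⌋ − ⌊1890/34⌋ = 56 − 55 = 1
n=91: ⌊(92·21)/34⌋ − ⌊(91·21)/34⌋ = ⌊1932/34⌋ − ⌊1911/34⌋ = 56 − 56 = 0
n=92: ⌊(93·21)/34⌋ − ⌊(92·21)/34⌋ = ⌊1953/34⌋ − ⌊1932/34⌋ = 57 − 56 = 1
n=93: ⌊(94·21)/34⌋ − ⌊(93·21)/34⌋ = ⌊1974/34⌋ − ⌊1953/34⌋ = 58 − 57 = 1
n=94: ⌊(95·21)/34⌋ − ⌊(94·21)/34⌋ = ⌊1995/34⌋ − ⌊1974/34⌋ = 58 − 58 = 0
n=95: ⌊(96·21)/34⌋ − ⌊(95·21)/34⌋ = ⌊2016/34⌋ − ⌊1995/34⌋ = 59 − 58 = 1
n=96: ⌊(97·21)/34⌋ − ⌊(96·21)/34⌋ = ⌊2037/34⌋ − ⌊2016/34⌋ = 59 − 59 = 0
n=97: ⌊(98·21)/34⌋ − ⌊(97·21)/34⌋ = ⌊2058/34⌋ − ⌊2037/34⌋ = 60 − 59 = 1
n=98: ⌊(99·21)/34⌋ − ⌊(98·21)/34⌋ = ⌊2079/34⌋ − ⌊2058/34⌋ = 61 − 60 = 1
n=99: ⌊(100·21)/34⌋ − ⌊(99·21)/34⌋ = ⌊2100/34⌋ − ⌊2079/34⌋ = 61 − 61 = 0
n=100: ⌊(101·21)/34⌋ − ⌊(100·21)/34⌋ = ⌊2121/34⌋ − ⌊2100/34⌋ = 62 − 61 = 1
n=101: ⌊(102·21)/34⌋ − ⌊(101·21)/34⌋ = ⌊2142/34⌋ − ⌊2121/34⌋ = 63 − 62 = 1
n=102: ⌊(103·21)/34⌋ − ⌊(102·21)/34⌋ = ⌊2163/34⌋ − ⌊2142/34⌋ = 63 − 63 = 0
n=103: ⌊(104·21)/34⌋ − ⌊(103·21)/34⌋ = ⌊2184/34⌋ − ⌊2163/34⌋ = 64 − 63 = 1
n=104: ⌊(105·21)/34⌋ − ⌊(104·21)/34⌋ = ⌊2205/34⌋ − ⌊2184/34⌋ = 64 − 64 = 0
n=105: ⌊(106·21)/34⌋ − ⌊(105·21)/34⌋ = ⌊2226/34⌋ − ⌊2205/34⌋ = 65 − 64 = 1
n=106: ⌊(107·21)/34⌋ − ⌊(106·21)/34⌋ = ⌊2247/34⌋ − ⌊2226/34⌋ = 66 − 65 = 1
n=107: ⌊(108·21)/34⌋ − ⌊(107·21)/34⌋ = ⌊2268/34⌋ − ⌊2247/34⌋ = 66 − 66 = 0
n=108: ⌊(109·21)/34⌋ − ⌊(108·21)/34⌋ = ⌊2289/34⌋ − ⌊2268/34⌋ = 67 − 66 = 1


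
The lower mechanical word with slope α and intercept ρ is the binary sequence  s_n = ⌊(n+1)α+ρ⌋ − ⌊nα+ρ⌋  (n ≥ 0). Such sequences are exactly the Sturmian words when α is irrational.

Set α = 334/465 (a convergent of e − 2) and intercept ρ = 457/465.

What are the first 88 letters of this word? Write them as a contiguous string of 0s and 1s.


n=0: ⌊(1·334+457)/465⌋ − ⌊(0·334+457)/465⌋ = ⌊791/465⌋ − ⌊457/465⌋ = 1 − 0 = 1
n=1: ⌊(2·334+457)/465⌋ − ⌊(1·334+457)/465⌋ = ⌊1125/465⌋ − ⌊791/465⌋ = 2 − 1 = 1
n=2: ⌊(3·334+457)/465⌋ − ⌊(2·334+457)/465⌋ = ⌊1459/465⌋ − ⌊1125/465⌋ = 3 − 2 = 1
n=3: ⌊(4·334+457)/465⌋ − ⌊(3·334+457)/465⌋ = ⌊1793/465⌋ − ⌊1459/465⌋ = 3 − 3 = 0
n=4: ⌊(5·334+457)/465⌋ − ⌊(4·334+457)/465⌋ = ⌊2127/465⌋ − ⌊1793/465⌋ = 4 − 3 = 1
n=5: ⌊(6·334+457)/465⌋ − ⌊(5·334+457)/465⌋ = ⌊2461/465⌋ − ⌊2127/465⌋ = 5 − 4 = 1
n=6: ⌊(7·334+457)/465⌋ − ⌊(6·334+457)/465⌋ = ⌊2795/465⌋ − ⌊2461/465⌋ = 6 − 5 = 1
n=7: ⌊(8·334+457)/465⌋ − ⌊(7·334+457)/465⌋ = ⌊3129/465⌋ − ⌊2795/465⌋ = 6 − 6 = 0
n=8: ⌊(9·334+457)/465⌋ − ⌊(8·334+457)/465⌋ = ⌊3463/465⌋ − ⌊3129/465⌋ = 7 − 6 = 1
n=9: ⌊(10·334+457)/465⌋ − ⌊(9·334+457)/465⌋ = ⌊3797/465⌋ − ⌊3463/465⌋ = 8 − 7 = 1
n=10: ⌊(11·334+457)/465⌋ − ⌊(10·334+457)/465⌋ = ⌊4131/465⌋ − ⌊3797/465⌋ = 8 − 8 = 0
n=11: ⌊(12·334+457)/465⌋ − ⌊(11·334+457)/465⌋ = ⌊4465/465⌋ − ⌊4131/465⌋ = 9 − 8 = 1
n=12: ⌊(13·334+457)/465⌋ − ⌊(12·334+457)/465⌋ = ⌊4799/465⌋ − ⌊4465/465⌋ = 10 − 9 = 1
n=13: ⌊(14·334+457)/465⌋ − ⌊(13·334+457)/465⌋ = ⌊5133/465⌋ − ⌊4799/465⌋ = 11 − 10 = 1
n=14: ⌊(15·334+457)/465⌋ − ⌊(14·334+457)/465⌋ = ⌊5467/465⌋ − ⌊5133/465⌋ = 11 − 11 = 0
n=15: ⌊(16·334+457)/465⌋ − ⌊(15·334+457)/465⌋ = ⌊5801/465⌋ − ⌊5467/465⌋ = 12 − 11 = 1
n=16: ⌊(17·334+457)/465⌋ − ⌊(16·334+457)/465⌋ = ⌊6135/465⌋ − ⌊5801/465⌋ = 13 − 12 = 1
n=17: ⌊(18·334+457)/465⌋ − ⌊(17·334+457)/465⌋ = ⌊6469/465⌋ − ⌊6135/465⌋ = 13 − 13 = 0
n=18: ⌊(19·334+457)/465⌋ − ⌊(18·334+457)/465⌋ = ⌊6803/465⌋ − ⌊6469/465⌋ = 14 − 13 = 1
n=19: ⌊(20·334+457)/465⌋ − ⌊(19·334+457)/465⌋ = ⌊7137/465⌋ − ⌊6803/465⌋ = 15 − 14 = 1
n=20: ⌊(21·334+457)/465⌋ − ⌊(20·334+457)/465⌋ = ⌊7471/465⌋ − ⌊7137/465⌋ = 16 − 15 = 1
n=21: ⌊(22·334+457)/465⌋ − ⌊(21·334+457)/465⌋ = ⌊7805/465⌋ − ⌊7471/465⌋ = 16 − 16 = 0
n=22: ⌊(23·334+457)/465⌋ − ⌊(22·334+457)/465⌋ = ⌊8139/465⌋ − ⌊7805/465⌋ = 17 − 16 = 1
n=23: ⌊(24·334+457)/465⌋ − ⌊(23·334+457)/465⌋ = ⌊8473/465⌋ − ⌊8139/465⌋ = 18 − 17 = 1
n=24: ⌊(25·334+457)/465⌋ − ⌊(24·334+457)/465⌋ = ⌊8807/465⌋ − ⌊8473/465⌋ = 18 − 18 = 0
n=25: ⌊(26·334+457)/465⌋ − ⌊(25·334+457)/465⌋ = ⌊9141/465⌋ − ⌊8807/465⌋ = 19 − 18 = 1
n=26: ⌊(27·334+457)/465⌋ − ⌊(26·334+457)/465⌋ = ⌊9475/465⌋ − ⌊9141/465⌋ = 20 − 19 = 1
n=27: ⌊(28·334+457)/465⌋ − ⌊(27·334+457)/465⌋ = ⌊9809/465⌋ − ⌊9475/465⌋ = 21 − 20 = 1
n=28: ⌊(29·334+457)/465⌋ − ⌊(28·334+457)/465⌋ = ⌊10143/465⌋ − ⌊9809/465⌋ = 21 − 21 = 0
n=29: ⌊(30·334+457)/465⌋ − ⌊(29·334+457)/465⌋ = ⌊10477/465⌋ − ⌊10143/465⌋ = 22 − 21 = 1
n=30: ⌊(31·334+457)/465⌋ − ⌊(30·334+457)/465⌋ = ⌊10811/465⌋ − ⌊10477/465⌋ = 23 − 22 = 1
n=31: ⌊(32·334+457)/465⌋ − ⌊(31·334+457)/465⌋ = ⌊11145/465⌋ − ⌊10811/465⌋ = 23 − 23 = 0
n=32: ⌊(33·334+457)/465⌋ − ⌊(32·334+457)/465⌋ = ⌊11479/465⌋ − ⌊11145/465⌋ = 24 − 23 = 1
n=33: ⌊(34·334+457)/465⌋ − ⌊(33·334+457)/465⌋ = ⌊11813/465⌋ − ⌊11479/465⌋ = 25 − 24 = 1
n=34: ⌊(35·334+457)/465⌋ − ⌊(34·334+457)/465⌋ = ⌊12147/465⌋ − ⌊11813/465⌋ = 26 − 25 = 1
n=35: ⌊(36·334+457)/465⌋ − ⌊(35·334+457)/465⌋ = ⌊12481/465⌋ − ⌊12147/465⌋ = 26 − 26 = 0
n=36: ⌊(37·334+457)/465⌋ − ⌊(36·334+457)/465⌋ = ⌊12815/465⌋ − ⌊12481/465⌋ = 27 − 26 = 1
n=37: ⌊(38·334+457)/465⌋ − ⌊(37·334+457)/465⌋ = ⌊13149/465⌋ − ⌊12815/465⌋ = 28 − 27 = 1
n=38: ⌊(39·334+457)/465⌋ − ⌊(38·334+457)/465⌋ = ⌊13483/465⌋ − ⌊13149/465⌋ = 28 − 28 = 0
n=39: ⌊(40·334+457)/465⌋ − ⌊(39·334+457)/465⌋ = ⌊13817/465⌋ − ⌊13483/465⌋ = 29 − 28 = 1
n=40: ⌊(41·334+457)/465⌋ − ⌊(40·334+457)/465⌋ = ⌊14151/465⌋ − ⌊13817/465⌋ = 30 − 29 = 1
n=41: ⌊(42·334+457)/465⌋ − ⌊(41·334+457)/465⌋ = ⌊14485/465⌋ − ⌊14151/465⌋ = 31 − 30 = 1
n=42: ⌊(43·334+457)/465⌋ − ⌊(42·334+457)/465⌋ = ⌊14819/465⌋ − ⌊14485/465⌋ = 31 − 31 = 0
n=43: ⌊(44·334+457)/465⌋ − ⌊(43·334+457)/465⌋ = ⌊15153/465⌋ − ⌊14819/465⌋ = 32 − 31 = 1
n=44: ⌊(45·334+457)/465⌋ − ⌊(44·334+457)/465⌋ = ⌊15487/465⌋ − ⌊15153/465⌋ = 33 − 32 = 1
n=45: ⌊(46·334+457)/465⌋ − ⌊(45·334+457)/465⌋ = ⌊15821/465⌋ − ⌊15487/465⌋ = 34 − 33 = 1
n=46: ⌊(47·334+457)/465⌋ − ⌊(46·334+457)/465⌋ = ⌊16155/465⌋ − ⌊15821/465⌋ = 34 − 34 = 0
n=47: ⌊(48·334+457)/465⌋ − ⌊(47·334+457)/465⌋ = ⌊16489/465⌋ − ⌊16155/465⌋ = 35 − 34 = 1
n=48: ⌊(49·334+457)/465⌋ − ⌊(48·334+457)/465⌋ = ⌊16823/465⌋ − ⌊16489/465⌋ = 36 − 35 = 1
n=49: ⌊(50·334+457)/465⌋ − ⌊(49·334+457)/465⌋ = ⌊17157/465⌋ − ⌊16823/465⌋ = 36 − 36 = 0
n=50: ⌊(51·334+457)/465⌋ − ⌊(50·334+457)/465⌋ = ⌊17491/465⌋ − ⌊17157/465⌋ = 37 − 36 = 1
n=51: ⌊(52·334+457)/465⌋ − ⌊(51·334+457)/465⌋ = ⌊17825/465⌋ − ⌊17491/465⌋ = 38 − 37 = 1
n=52: ⌊(53·334+457)/465⌋ − ⌊(52·334+457)/465⌋ = ⌊18159/465⌋ − ⌊17825/465⌋ = 39 − 38 = 1
n=53: ⌊(54·334+457)/465⌋ − ⌊(53·334+457)/465⌋ = ⌊18493/465⌋ − ⌊18159/465⌋ = 39 − 39 = 0
n=54: ⌊(55·334+457)/465⌋ − ⌊(54·334+457)/465⌋ = ⌊18827/465⌋ − ⌊18493/465⌋ = 40 − 39 = 1
n=55: ⌊(56·334+457)/465⌋ − ⌊(55·334+457)/465⌋ = ⌊19161/465⌋ − ⌊18827/465⌋ = 41 − 40 = 1
n=56: ⌊(57·334+457)/465⌋ − ⌊(56·334+457)/465⌋ = ⌊19495/465⌋ − ⌊19161/465⌋ = 41 − 41 = 0
n=57: ⌊(58·334+457)/465⌋ − ⌊(57·334+457)/465⌋ = ⌊19829/465⌋ − ⌊19495/465⌋ = 42 − 41 = 1
n=58: ⌊(59·334+457)/465⌋ − ⌊(58·334+457)/465⌋ = ⌊20163/465⌋ − ⌊19829/465⌋ = 43 − 42 = 1
n=59: ⌊(60·334+457)/465⌋ − ⌊(59·334+457)/465⌋ = ⌊20497/465⌋ − ⌊20163/465⌋ = 44 − 43 = 1
n=60: ⌊(61·334+457)/465⌋ − ⌊(60·334+457)/465⌋ = ⌊20831/465⌋ − ⌊20497/465⌋ = 44 − 44 = 0
n=61: ⌊(62·334+457)/465⌋ − ⌊(61·334+457)/465⌋ = ⌊21165/465⌋ − ⌊20831/465⌋ = 45 − 44 = 1
n=62: ⌊(63·334+457)/465⌋ − ⌊(62·334+457)/465⌋ = ⌊21499/465⌋ − ⌊21165/465⌋ = 46 − 45 = 1
n=63: ⌊(64·334+457)/465⌋ − ⌊(63·334+457)/465⌋ = ⌊21833/465⌋ − ⌊21499/465⌋ = 46 − 46 = 0
n=64: ⌊(65·334+457)/465⌋ − ⌊(64·334+457)/465⌋ = ⌊22167/465⌋ − ⌊21833/465⌋ = 47 − 46 = 1
n=65: ⌊(66·334+457)/465⌋ − ⌊(65·334+457)/465⌋ = ⌊22501/465⌋ − ⌊22167/465⌋ = 48 − 47 = 1
n=66: ⌊(67·334+457)/465⌋ − ⌊(66·334+457)/465⌋ = ⌊22835/465⌋ − ⌊22501/465⌋ = 49 − 48 = 1
n=67: ⌊(68·334+457)/465⌋ − ⌊(67·334+457)/465⌋ = ⌊23169/465⌋ − ⌊22835/465⌋ = 49 − 49 = 0
n=68: ⌊(69·334+457)/465⌋ − ⌊(68·334+457)/465⌋ = ⌊23503/465⌋ − ⌊23169/465⌋ = 50 − 49 = 1
n=69: ⌊(70·334+457)/465⌋ − ⌊(69·334+457)/465⌋ = ⌊23837/465⌋ − ⌊23503/465⌋ = 51 − 50 = 1
n=70: ⌊(71·334+457)/465⌋ − ⌊(70·334+457)/465⌋ = ⌊24171/465⌋ − ⌊23837/465⌋ = 51 − 51 = 0
n=71: ⌊(72·334+457)/465⌋ − ⌊(71·334+457)/465⌋ = ⌊24505/465⌋ − ⌊24171/465⌋ = 52 − 51 = 1
n=72: ⌊(73·334+457)/465⌋ − ⌊(72·334+457)/465⌋ = ⌊24839/465⌋ − ⌊24505/465⌋ = 53 − 52 = 1
n=73: ⌊(74·334+457)/465⌋ − ⌊(73·334+457)/465⌋ = ⌊25173/465⌋ − ⌊24839/465⌋ = 54 − 53 = 1
n=74: ⌊(75·334+457)/465⌋ − ⌊(74·334+457)/465⌋ = ⌊25507/465⌋ − ⌊25173/465⌋ = 54 − 54 = 0
n=75: ⌊(76·334+457)/465⌋ − ⌊(75·334+457)/465⌋ = ⌊25841/465⌋ − ⌊25507/465⌋ = 55 − 54 = 1
n=76: ⌊(77·334+457)/465⌋ − ⌊(76·334+457)/465⌋ = ⌊26175/465⌋ − ⌊25841/465⌋ = 56 − 55 = 1
n=77: ⌊(78·334+457)/465⌋ − ⌊(77·334+457)/465⌋ = ⌊26509/465⌋ − ⌊26175/465⌋ = 57 − 56 = 1
n=78: ⌊(79·334+457)/465⌋ − ⌊(78·334+457)/465⌋ = ⌊26843/465⌋ − ⌊26509/465⌋ = 57 − 57 = 0
n=79: ⌊(80·334+457)/465⌋ − ⌊(79·334+457)/465⌋ = ⌊27177/465⌋ − ⌊26843/465⌋ = 58 − 57 = 1
n=80: ⌊(81·334+457)/465⌋ − ⌊(80·334+457)/465⌋ = ⌊27511/465⌋ − ⌊27177/465⌋ = 59 − 58 = 1
n=81: ⌊(82·334+457)/465⌋ − ⌊(81·334+457)/465⌋ = ⌊27845/465⌋ − ⌊27511/465⌋ = 59 − 59 = 0
n=82: ⌊(83·334+457)/465⌋ − ⌊(82·334+457)/465⌋ = ⌊28179/465⌋ − ⌊27845/465⌋ = 60 − 59 = 1
n=83: ⌊(84·334+457)/465⌋ − ⌊(83·334+457)/465⌋ = ⌊28513/465⌋ − ⌊28179/465⌋ = 61 − 60 = 1
n=84: ⌊(85·334+457)/465⌋ − ⌊(84·334+457)/465⌋ = ⌊28847/465⌋ − ⌊28513/465⌋ = 62 − 61 = 1
n=85: ⌊(86·334+457)/465⌋ − ⌊(85·334+457)/465⌋ = ⌊29181/465⌋ − ⌊28847/465⌋ = 62 − 62 = 0
n=86: ⌊(87·334+457)/465⌋ − ⌊(86·334+457)/465⌋ = ⌊29515/465⌋ − ⌊29181/465⌋ = 63 − 62 = 1
n=87: ⌊(88·334+457)/465⌋ − ⌊(87·334+457)/465⌋ = ⌊29849/465⌋ − ⌊29515/465⌋ = 64 − 63 = 1

1110111011011101101110110111011011101101110111011011101101110110111011011101110110111011
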